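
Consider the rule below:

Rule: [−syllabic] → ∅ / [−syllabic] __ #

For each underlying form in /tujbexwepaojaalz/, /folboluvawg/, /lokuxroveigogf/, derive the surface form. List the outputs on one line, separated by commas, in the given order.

/tujbexwepaojaalz/: /z/ is the second consonant of a word-final cluster /lz/, so it deletes. → [tujbexwepaojaal].
/folboluvawg/: /g/ is the second consonant of a word-final cluster /wg/, so it deletes. → [folboluvaw].
/lokuxroveigogf/: /f/ is the second consonant of a word-final cluster /gf/, so it deletes. → [lokuxroveigog].

tujbexwepaojaal, folboluvaw, lokuxroveigog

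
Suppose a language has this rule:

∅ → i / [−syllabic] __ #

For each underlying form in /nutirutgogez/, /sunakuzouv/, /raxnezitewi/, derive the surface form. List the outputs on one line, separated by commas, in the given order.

/nutirutgogez/: the form ends in the consonant /z/, so [i] is inserted word-finally. → [nutirutgogezi].
/sunakuzouv/: the form ends in the consonant /v/, so [i] is inserted word-finally. → [sunakuzouvi].
/raxnezitewi/: the rule's environment is not met; surfaces unchanged as [raxnezitewi].

nutirutgogezi, sunakuzouvi, raxnezitewi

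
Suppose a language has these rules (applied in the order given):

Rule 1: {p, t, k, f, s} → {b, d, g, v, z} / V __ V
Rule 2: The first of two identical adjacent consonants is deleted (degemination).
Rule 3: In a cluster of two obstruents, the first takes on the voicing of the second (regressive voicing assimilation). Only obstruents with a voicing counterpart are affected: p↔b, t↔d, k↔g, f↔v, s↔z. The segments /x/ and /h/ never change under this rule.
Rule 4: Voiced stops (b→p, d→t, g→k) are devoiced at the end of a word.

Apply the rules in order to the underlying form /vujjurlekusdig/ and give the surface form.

Rule 1 (intervocalic voicing): /k/ is a voiceless obstruent between vowels /e/ and /u/, so it voices to [g]. /vujjurlekusdig/ → vujjurlegusdig.
Rule 2 (degemination): /jj/ is a geminate; the first /j/ deletes. /vujjurlegusdig/ → vujurlegusdig.
Rule 3 (regressive voicing assimilation): /s/ precedes the voiced obstruent /d/, so it voices to [z] by assimilation. /vujurlegusdig/ → vujurleguzdig.
Rule 4 (final devoicing): /g/ is a voiced stop in word-final position, so it devoices to [k]. /vujurleguzdig/ → vujurleguzdik.

vujurleguzdik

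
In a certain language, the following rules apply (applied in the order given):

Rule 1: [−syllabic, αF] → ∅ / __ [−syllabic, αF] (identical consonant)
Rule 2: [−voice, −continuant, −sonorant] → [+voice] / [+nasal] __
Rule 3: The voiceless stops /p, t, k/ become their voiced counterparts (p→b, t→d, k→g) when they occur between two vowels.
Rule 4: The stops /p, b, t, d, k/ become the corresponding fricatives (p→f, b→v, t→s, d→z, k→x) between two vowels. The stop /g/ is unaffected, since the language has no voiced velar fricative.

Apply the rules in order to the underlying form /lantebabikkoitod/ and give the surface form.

landevavigoizod

Rule 1 (degemination): /kk/ is a geminate; the first /k/ deletes. /lantebabikkoitod/ → lantebabikoitod.
Rule 2 (post-nasal voicing): /t/ is a voiceless stop immediately after the nasal /n/, so it voices to [d]. /lantebabikoitod/ → landebabikoitod.
Rule 3 (intervocalic voicing): /k/ is a voiceless stop between vowels /i/ and /o/, so it voices to [g]. /t/ is a voiceless stop between vowels /i/ and /o/, so it voices to [d]. /landebabikoitod/ → landebabigoidod.
Rule 4 (intervocalic spirantization): /b/ is a stop between vowels /e/ and /a/, so it spirantizes to the fricative [v]. /b/ is a stop between vowels /a/ and /i/, so it spirantizes to the fricative [v]. /d/ is a stop between vowels /i/ and /o/, so it spirantizes to the fricative [z]. /landebabigoidod/ → landevavigoizod.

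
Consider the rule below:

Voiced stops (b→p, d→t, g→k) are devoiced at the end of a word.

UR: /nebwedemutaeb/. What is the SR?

nebwedemutaep

Scanning /nebwedemutaeb/: /b/ at position 3 is not in the conditioning environment; /d/ at position 6 is not in the conditioning environment; /b/ is a voiced stop in word-final position, so it devoices to [p].
Result: [nebwedemutaep].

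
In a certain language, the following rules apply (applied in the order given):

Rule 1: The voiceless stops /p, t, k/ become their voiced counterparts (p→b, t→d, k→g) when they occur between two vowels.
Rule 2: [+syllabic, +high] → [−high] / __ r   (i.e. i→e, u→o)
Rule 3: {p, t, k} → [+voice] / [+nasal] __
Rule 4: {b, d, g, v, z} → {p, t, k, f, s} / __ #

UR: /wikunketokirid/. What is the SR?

Rule 1 (intervocalic voicing): /k/ is a voiceless stop between vowels /i/ and /u/, so it voices to [g]. /t/ is a voiceless stop between vowels /e/ and /o/, so it voices to [d]. /k/ is a voiceless stop between vowels /o/ and /i/, so it voices to [g]. /wikunketokirid/ → wigunkedogirid.
Rule 2 (pre-rhotic lowering): /i/ is a high vowel immediately before /r/, so it lowers to [e]. /wigunkedogirid/ → wigunkedogerid.
Rule 3 (post-nasal voicing): /k/ is a voiceless stop immediately after the nasal /n/, so it voices to [g]. /wigunkedogerid/ → wigungedogerid.
Rule 4 (final devoicing): /d/ is a voiced obstruent in word-final position, so it devoices to [t]. /wigungedogerid/ → wigungedogerit.

wigungedogerit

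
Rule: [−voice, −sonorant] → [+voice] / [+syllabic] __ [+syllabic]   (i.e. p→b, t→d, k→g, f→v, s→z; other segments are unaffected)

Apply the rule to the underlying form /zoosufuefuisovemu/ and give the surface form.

/s/ is a voiceless obstruent between vowels /o/ and /u/, so it voices to [z].
/f/ is a voiceless obstruent between vowels /u/ and /u/, so it voices to [v].
/f/ is a voiceless obstruent between vowels /e/ and /u/, so it voices to [v].
/s/ is a voiceless obstruent between vowels /i/ and /o/, so it voices to [z].
Surface form: [zoozuvuevuizovemu].

zoozuvuevuizovemu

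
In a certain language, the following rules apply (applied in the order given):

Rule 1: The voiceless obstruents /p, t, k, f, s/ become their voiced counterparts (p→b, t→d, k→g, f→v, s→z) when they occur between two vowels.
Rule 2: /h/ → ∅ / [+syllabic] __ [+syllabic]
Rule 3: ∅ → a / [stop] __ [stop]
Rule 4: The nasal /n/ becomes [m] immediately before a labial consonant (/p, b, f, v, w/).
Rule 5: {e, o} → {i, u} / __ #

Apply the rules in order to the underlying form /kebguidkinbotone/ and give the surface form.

kebaguidakimbodoni

Rule 1 (intervocalic voicing): /t/ is a voiceless obstruent between vowels /o/ and /o/, so it voices to [d]. /kebguidkinbotone/ → kebguidkinbodone.
Rule 2 (intervocalic h-deletion): no segment meets the environment; /kebguidkinbodone/ is unchanged.
Rule 3 (stop-cluster a-epenthesis): /b/ and /g/ form a stop–stop cluster, so [a] is inserted between them. /d/ and /k/ form a stop–stop cluster, so [a] is inserted between them. /kebguidkinbodone/ → kebaguidakinbodone.
Rule 4 (nasal place assimilation): /n/ precedes the labial consonant /b/, so it assimilates in place to [m]. /kebaguidakinbodone/ → kebaguidakimbodone.
Rule 5 (final vowel raising): /e/ is a mid vowel in word-final position, so it raises to [i]. /kebaguidakimbodone/ → kebaguidakimbodoni.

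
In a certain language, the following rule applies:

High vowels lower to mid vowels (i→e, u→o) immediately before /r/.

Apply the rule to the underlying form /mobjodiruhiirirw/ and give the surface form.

mobjoderuhiererw

/i/ is a high vowel immediately before /r/, so it lowers to [e].
/i/ is a high vowel immediately before /r/, so it lowers to [e].
/i/ is a high vowel immediately before /r/, so it lowers to [e].
The other instances of /u/, /i/ do not occur in the required environment and remain unchanged.
Surface form: [mobjoderuhiererw].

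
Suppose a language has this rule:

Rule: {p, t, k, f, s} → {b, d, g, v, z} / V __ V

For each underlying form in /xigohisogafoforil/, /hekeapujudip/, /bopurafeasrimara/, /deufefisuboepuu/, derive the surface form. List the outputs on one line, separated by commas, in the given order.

xigohizogavovoril, hegeabujudip, boburaveasrimara, deuvevizuboebuu

/xigohisogafoforil/: /s/ is a voiceless obstruent between vowels /i/ and /o/, so it voices to [z]. /f/ is a voiceless obstruent between vowels /a/ and /o/, so it voices to [v]. /f/ is a voiceless obstruent between vowels /o/ and /o/, so it voices to [v]. → [xigohizogavovoril].
/hekeapujudip/: /k/ is a voiceless obstruent between vowels /e/ and /e/, so it voices to [g]. /p/ is a voiceless obstruent between vowels /a/ and /u/, so it voices to [b]. → [hegeabujudip].
/bopurafeasrimara/: /p/ is a voiceless obstruent between vowels /o/ and /u/, so it voices to [b]. /f/ is a voiceless obstruent between vowels /a/ and /e/, so it voices to [v]. → [boburaveasrimara].
/deufefisuboepuu/: /f/ is a voiceless obstruent between vowels /u/ and /e/, so it voices to [v]. /f/ is a voiceless obstruent between vowels /e/ and /i/, so it voices to [v]. /s/ is a voiceless obstruent between vowels /i/ and /u/, so it voices to [z]. /p/ is a voiceless obstruent between vowels /e/ and /u/, so it voices to [b]. → [deuvevizuboebuu].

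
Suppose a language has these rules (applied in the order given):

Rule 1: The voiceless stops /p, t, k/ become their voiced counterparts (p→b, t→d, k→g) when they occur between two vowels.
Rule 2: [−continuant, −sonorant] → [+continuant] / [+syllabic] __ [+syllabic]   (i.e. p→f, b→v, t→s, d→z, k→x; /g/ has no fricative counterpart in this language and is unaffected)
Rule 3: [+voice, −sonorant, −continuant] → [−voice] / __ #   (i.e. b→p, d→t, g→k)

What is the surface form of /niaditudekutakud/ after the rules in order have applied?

Rule 1 (intervocalic voicing): /t/ is a voiceless stop between vowels /i/ and /u/, so it voices to [d]. /k/ is a voiceless stop between vowels /e/ and /u/, so it voices to [g]. /t/ is a voiceless stop between vowels /u/ and /a/, so it voices to [d]. /k/ is a voiceless stop between vowels /a/ and /u/, so it voices to [g]. /niaditudekutakud/ → niadidudegudagud.
Rule 2 (intervocalic spirantization): /d/ is a stop between vowels /a/ and /i/, so it spirantizes to the fricative [z]. /d/ is a stop between vowels /i/ and /u/, so it spirantizes to the fricative [z]. /d/ is a stop between vowels /u/ and /e/, so it spirantizes to the fricative [z]. /d/ is a stop between vowels /u/ and /a/, so it spirantizes to the fricative [z]. /niadidudegudagud/ → niazizuzeguzagud.
Rule 3 (final devoicing): /d/ is a voiced stop in word-final position, so it devoices to [t]. /niazizuzeguzagud/ → niazizuzeguzagut.

niazizuzeguzagut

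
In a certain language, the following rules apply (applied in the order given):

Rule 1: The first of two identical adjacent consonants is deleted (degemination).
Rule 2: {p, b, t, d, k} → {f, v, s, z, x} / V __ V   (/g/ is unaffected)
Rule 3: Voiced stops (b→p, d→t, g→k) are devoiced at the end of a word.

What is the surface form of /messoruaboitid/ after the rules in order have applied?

Rule 1 (degemination): /ss/ is a geminate; the first /s/ deletes. /messoruaboitid/ → mesoruaboitid.
Rule 2 (intervocalic spirantization): /b/ is a stop between vowels /a/ and /o/, so it spirantizes to the fricative [v]. /t/ is a stop between vowels /i/ and /i/, so it spirantizes to the fricative [s]. /mesoruaboitid/ → mesoruavoisid.
Rule 3 (final devoicing): /d/ is a voiced stop in word-final position, so it devoices to [t]. /mesoruavoisid/ → mesoruavoisit.

mesoruavoisit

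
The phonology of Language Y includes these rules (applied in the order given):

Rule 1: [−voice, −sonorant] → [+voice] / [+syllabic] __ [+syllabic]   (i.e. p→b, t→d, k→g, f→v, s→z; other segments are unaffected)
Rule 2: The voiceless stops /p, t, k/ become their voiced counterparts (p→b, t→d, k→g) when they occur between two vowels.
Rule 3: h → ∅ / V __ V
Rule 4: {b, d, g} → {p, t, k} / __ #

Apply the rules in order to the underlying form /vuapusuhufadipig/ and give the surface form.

vuabuzuuvadibik

Rule 1 (intervocalic voicing): /p/ is a voiceless obstruent between vowels /a/ and /u/, so it voices to [b]. /s/ is a voiceless obstruent between vowels /u/ and /u/, so it voices to [z]. /f/ is a voiceless obstruent between vowels /u/ and /a/, so it voices to [v]. /p/ is a voiceless obstruent between vowels /i/ and /i/, so it voices to [b]. /vuapusuhufadipig/ → vuabuzuhuvadibig.
Rule 2 (intervocalic voicing): no segment meets the environment; /vuabuzuhuvadibig/ is unchanged.
Rule 3 (intervocalic h-deletion): /h/ occurs between vowels /u/ and /u/, so it deletes. /vuabuzuhuvadibig/ → vuabuzuuvadibig.
Rule 4 (final devoicing): /g/ is a voiced stop in word-final position, so it devoices to [k]. /vuabuzuuvadibig/ → vuabuzuuvadibik.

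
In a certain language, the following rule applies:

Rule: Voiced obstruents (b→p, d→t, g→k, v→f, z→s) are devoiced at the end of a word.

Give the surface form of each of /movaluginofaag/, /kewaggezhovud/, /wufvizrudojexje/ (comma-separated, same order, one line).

/movaluginofaag/: /g/ is a voiced obstruent in word-final position, so it devoices to [k]. → [movaluginofaak].
/kewaggezhovud/: /d/ is a voiced obstruent in word-final position, so it devoices to [t]. → [kewaggezhovut].
/wufvizrudojexje/: the rule's environment is not met; surfaces unchanged as [wufvizrudojexje].

movaluginofaak, kewaggezhovut, wufvizrudojexje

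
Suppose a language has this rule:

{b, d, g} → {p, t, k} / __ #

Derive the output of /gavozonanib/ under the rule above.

/b/ is a voiced stop in word-final position, so it devoices to [p].
The other instance of /g/ does not occur in the required environment and remains unchanged.
Surface form: [gavozonanip].

gavozonanip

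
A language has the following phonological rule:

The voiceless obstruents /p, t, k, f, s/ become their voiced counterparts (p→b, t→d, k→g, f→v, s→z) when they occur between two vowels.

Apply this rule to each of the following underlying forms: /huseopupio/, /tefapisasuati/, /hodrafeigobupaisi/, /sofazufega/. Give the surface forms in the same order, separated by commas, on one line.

/huseopupio/: /s/ is a voiceless obstruent between vowels /u/ and /e/, so it voices to [z]. /p/ is a voiceless obstruent between vowels /o/ and /u/, so it voices to [b]. /p/ is a voiceless obstruent between vowels /u/ and /i/, so it voices to [b]. → [huzeobubio].
/tefapisasuati/: /f/ is a voiceless obstruent between vowels /e/ and /a/, so it voices to [v]. /p/ is a voiceless obstruent between vowels /a/ and /i/, so it voices to [b]. /s/ is a voiceless obstruent between vowels /i/ and /a/, so it voices to [z]. /s/ is a voiceless obstruent between vowels /a/ and /u/, so it voices to [z]. /t/ is a voiceless obstruent between vowels /a/ and /i/, so it voices to [d]. → [tevabizazuadi].
/hodrafeigobupaisi/: /f/ is a voiceless obstruent between vowels /a/ and /e/, so it voices to [v]. /p/ is a voiceless obstruent between vowels /u/ and /a/, so it voices to [b]. /s/ is a voiceless obstruent between vowels /i/ and /i/, so it voices to [z]. → [hodraveigobubaizi].
/sofazufega/: /f/ is a voiceless obstruent between vowels /o/ and /a/, so it voices to [v]. /f/ is a voiceless obstruent between vowels /u/ and /e/, so it voices to [v]. → [sovazuvega].

huzeobubio, tevabizazuadi, hodraveigobubaizi, sovazuvega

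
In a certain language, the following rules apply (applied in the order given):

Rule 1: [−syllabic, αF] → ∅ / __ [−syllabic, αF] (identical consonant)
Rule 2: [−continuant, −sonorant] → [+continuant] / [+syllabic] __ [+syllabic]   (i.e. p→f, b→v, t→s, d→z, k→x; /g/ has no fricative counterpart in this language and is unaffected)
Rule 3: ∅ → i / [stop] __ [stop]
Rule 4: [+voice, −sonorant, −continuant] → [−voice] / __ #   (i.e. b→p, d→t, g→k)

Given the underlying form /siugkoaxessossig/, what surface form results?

Rule 1 (degemination): /ss/ is a geminate; the first /s/ deletes. /ss/ is a geminate; the first /s/ deletes. /siugkoaxessossig/ → siugkoaxesosig.
Rule 2 (intervocalic spirantization): no segment meets the environment; /siugkoaxesosig/ is unchanged.
Rule 3 (stop-cluster i-epenthesis): /g/ and /k/ form a stop–stop cluster, so [i] is inserted between them. /siugkoaxesosig/ → siugikoaxesosig.
Rule 4 (final devoicing): /g/ is a voiced stop in word-final position, so it devoices to [k]. /siugikoaxesosig/ → siugikoaxesosik.

siugikoaxesosik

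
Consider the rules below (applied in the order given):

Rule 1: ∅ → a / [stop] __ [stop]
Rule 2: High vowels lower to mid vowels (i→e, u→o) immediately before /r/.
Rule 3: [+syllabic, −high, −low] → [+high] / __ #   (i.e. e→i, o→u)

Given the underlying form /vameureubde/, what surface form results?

vameoreubadi

Rule 1 (stop-cluster a-epenthesis): /b/ and /d/ form a stop–stop cluster, so [a] is inserted between them. /vameureubde/ → vameureubade.
Rule 2 (pre-rhotic lowering): /u/ is a high vowel immediately before /r/, so it lowers to [o]. /vameureubade/ → vameoreubade.
Rule 3 (final vowel raising): /e/ is a mid vowel in word-final position, so it raises to [i]. /vameoreubade/ → vameoreubadi.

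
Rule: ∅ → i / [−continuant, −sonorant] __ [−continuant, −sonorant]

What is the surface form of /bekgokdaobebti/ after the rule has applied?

bekigokidaobebiti

/k/ and /g/ form a stop–stop cluster, so [i] is inserted between them.
/k/ and /d/ form a stop–stop cluster, so [i] is inserted between them.
/b/ and /t/ form a stop–stop cluster, so [i] is inserted between them.
Surface form: [bekigokidaobebiti].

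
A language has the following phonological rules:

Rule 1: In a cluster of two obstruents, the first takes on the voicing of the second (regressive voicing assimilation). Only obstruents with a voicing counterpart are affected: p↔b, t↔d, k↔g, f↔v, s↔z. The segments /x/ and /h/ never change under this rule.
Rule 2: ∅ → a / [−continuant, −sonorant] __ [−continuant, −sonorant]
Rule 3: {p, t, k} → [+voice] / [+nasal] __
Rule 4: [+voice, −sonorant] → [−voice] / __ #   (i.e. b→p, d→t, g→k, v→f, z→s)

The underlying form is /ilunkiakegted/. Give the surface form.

ilungiakekatet

Rule 1 (regressive voicing assimilation): /g/ precedes the voiceless obstruent /t/, so it devoices to [k] by assimilation. /ilunkiakegted/ → ilunkiakekted.
Rule 2 (stop-cluster a-epenthesis): /k/ and /t/ form a stop–stop cluster, so [a] is inserted between them. /ilunkiakekted/ → ilunkiakekated.
Rule 3 (post-nasal voicing): /k/ is a voiceless stop immediately after the nasal /n/, so it voices to [g]. /ilunkiakekated/ → ilungiakekated.
Rule 4 (final devoicing): /d/ is a voiced obstruent in word-final position, so it devoices to [t]. /ilungiakekated/ → ilungiakekatet.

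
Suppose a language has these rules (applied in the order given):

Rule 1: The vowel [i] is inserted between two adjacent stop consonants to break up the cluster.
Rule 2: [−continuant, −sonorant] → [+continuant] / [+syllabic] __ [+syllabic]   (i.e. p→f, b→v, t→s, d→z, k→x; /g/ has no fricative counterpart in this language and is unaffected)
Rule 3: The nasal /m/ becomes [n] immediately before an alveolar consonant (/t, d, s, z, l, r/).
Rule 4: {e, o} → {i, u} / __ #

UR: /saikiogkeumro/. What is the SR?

saixiogixeunru

Rule 1 (stop-cluster i-epenthesis): /g/ and /k/ form a stop–stop cluster, so [i] is inserted between them. /saikiogkeumro/ → saikiogikeumro.
Rule 2 (intervocalic spirantization): /k/ is a stop between vowels /i/ and /i/, so it spirantizes to the fricative [x]. /k/ is a stop between vowels /i/ and /e/, so it spirantizes to the fricative [x]. /saikiogikeumro/ → saixiogixeumro.
Rule 3 (nasal place assimilation): /m/ precedes the alveolar consonant /r/, so it assimilates in place to [n]. /saixiogixeumro/ → saixiogixeunro.
Rule 4 (final vowel raising): /o/ is a mid vowel in word-final position, so it raises to [u]. /saixiogixeunro/ → saixiogixeunru.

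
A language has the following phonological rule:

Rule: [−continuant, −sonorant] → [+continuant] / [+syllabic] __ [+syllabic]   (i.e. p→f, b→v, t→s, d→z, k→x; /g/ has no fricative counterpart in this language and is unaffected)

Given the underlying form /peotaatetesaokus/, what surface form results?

peosaasesesaoxus

Scanning /peotaatetesaokus/: /p/ at position 1 is not in the conditioning environment; /t/ is a stop between vowels /o/ and /a/, so it spirantizes to the fricative [s]; /t/ is a stop between vowels /a/ and /e/, so it spirantizes to the fricative [s]; /t/ is a stop between vowels /e/ and /e/, so it spirantizes to the fricative [s]; /k/ is a stop between vowels /o/ and /u/, so it spirantizes to the fricative [x].
Result: [peosaasesesaoxus].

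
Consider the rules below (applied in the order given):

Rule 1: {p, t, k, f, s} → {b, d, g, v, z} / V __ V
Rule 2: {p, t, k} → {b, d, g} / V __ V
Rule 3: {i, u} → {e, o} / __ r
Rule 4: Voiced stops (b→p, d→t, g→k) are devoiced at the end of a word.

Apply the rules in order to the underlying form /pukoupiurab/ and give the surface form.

pugoubiorap

Rule 1 (intervocalic voicing): /k/ is a voiceless obstruent between vowels /u/ and /o/, so it voices to [g]. /p/ is a voiceless obstruent between vowels /u/ and /i/, so it voices to [b]. /pukoupiurab/ → pugoubiurab.
Rule 2 (intervocalic voicing): no segment meets the environment; /pugoubiurab/ is unchanged.
Rule 3 (pre-rhotic lowering): /u/ is a high vowel immediately before /r/, so it lowers to [o]. /pugoubiurab/ → pugoubiorab.
Rule 4 (final devoicing): /b/ is a voiced stop in word-final position, so it devoices to [p]. /pugoubiorab/ → pugoubiorap.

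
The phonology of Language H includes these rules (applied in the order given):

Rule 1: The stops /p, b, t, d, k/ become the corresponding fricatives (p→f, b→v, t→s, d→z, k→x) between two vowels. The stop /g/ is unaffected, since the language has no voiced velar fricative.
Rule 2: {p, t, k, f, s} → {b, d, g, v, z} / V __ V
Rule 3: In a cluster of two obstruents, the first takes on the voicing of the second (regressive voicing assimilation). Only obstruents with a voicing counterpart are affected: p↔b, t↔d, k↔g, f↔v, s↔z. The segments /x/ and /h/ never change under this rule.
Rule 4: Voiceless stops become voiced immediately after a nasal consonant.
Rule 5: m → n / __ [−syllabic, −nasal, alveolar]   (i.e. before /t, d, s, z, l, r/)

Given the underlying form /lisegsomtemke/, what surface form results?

Rule 1 (intervocalic spirantization): no segment meets the environment; /lisegsomtemke/ is unchanged.
Rule 2 (intervocalic voicing): /s/ is a voiceless obstruent between vowels /i/ and /e/, so it voices to [z]. /lisegsomtemke/ → lizegsomtemke.
Rule 3 (regressive voicing assimilation): /g/ precedes the voiceless obstruent /s/, so it devoices to [k] by assimilation. /lizegsomtemke/ → lizeksomtemke.
Rule 4 (post-nasal voicing): /t/ is a voiceless stop immediately after the nasal /m/, so it voices to [d]. /k/ is a voiceless stop immediately after the nasal /m/, so it voices to [g]. /lizeksomtemke/ → lizeksomdemge.
Rule 5 (nasal place assimilation): /m/ precedes the alveolar consonant /d/, so it assimilates in place to [n]. /lizeksomdemge/ → lizeksondemge.

lizeksondemge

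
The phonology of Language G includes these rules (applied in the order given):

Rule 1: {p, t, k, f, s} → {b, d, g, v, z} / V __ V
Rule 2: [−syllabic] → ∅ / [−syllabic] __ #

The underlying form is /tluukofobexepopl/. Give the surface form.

Rule 1 (intervocalic voicing): /k/ is a voiceless obstruent between vowels /u/ and /o/, so it voices to [g]. /f/ is a voiceless obstruent between vowels /o/ and /o/, so it voices to [v]. /p/ is a voiceless obstruent between vowels /e/ and /o/, so it voices to [b]. /tluukofobexepopl/ → tluugovobexebopl.
Rule 2 (final cluster simplification): /l/ is the second consonant of a word-final cluster /pl/, so it deletes. /tluugovobexebopl/ → tluugovobexebop.

tluugovobexebop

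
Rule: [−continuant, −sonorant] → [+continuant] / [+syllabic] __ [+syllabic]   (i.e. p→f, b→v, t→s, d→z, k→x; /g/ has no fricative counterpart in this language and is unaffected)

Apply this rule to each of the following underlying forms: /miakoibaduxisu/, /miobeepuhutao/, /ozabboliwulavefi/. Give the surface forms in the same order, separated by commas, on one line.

miaxoivazuxisu, mioveefuhusao, ozabboliwulavefi

/miakoibaduxisu/: /k/ is a stop between vowels /a/ and /o/, so it spirantizes to the fricative [x]. /b/ is a stop between vowels /i/ and /a/, so it spirantizes to the fricative [v]. /d/ is a stop between vowels /a/ and /u/, so it spirantizes to the fricative [z]. → [miaxoivazuxisu].
/miobeepuhutao/: /b/ is a stop between vowels /o/ and /e/, so it spirantizes to the fricative [v]. /p/ is a stop between vowels /e/ and /u/, so it spirantizes to the fricative [f]. /t/ is a stop between vowels /u/ and /a/, so it spirantizes to the fricative [s]. → [mioveefuhusao].
/ozabboliwulavefi/: the rule's environment is not met; surfaces unchanged as [ozabboliwulavefi].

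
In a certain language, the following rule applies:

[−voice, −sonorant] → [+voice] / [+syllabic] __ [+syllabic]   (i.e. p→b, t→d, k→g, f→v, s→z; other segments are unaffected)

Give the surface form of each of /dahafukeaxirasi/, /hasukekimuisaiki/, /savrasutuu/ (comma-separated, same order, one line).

dahavugeaxirazi, hazugegimuizaigi, savrazuduu

/dahafukeaxirasi/: /f/ is a voiceless obstruent between vowels /a/ and /u/, so it voices to [v]. /k/ is a voiceless obstruent between vowels /u/ and /e/, so it voices to [g]. /s/ is a voiceless obstruent between vowels /a/ and /i/, so it voices to [z]. → [dahavugeaxirazi].
/hasukekimuisaiki/: /s/ is a voiceless obstruent between vowels /a/ and /u/, so it voices to [z]. /k/ is a voiceless obstruent between vowels /u/ and /e/, so it voices to [g]. /k/ is a voiceless obstruent between vowels /e/ and /i/, so it voices to [g]. /s/ is a voiceless obstruent between vowels /i/ and /a/, so it voices to [z]. /k/ is a voiceless obstruent between vowels /i/ and /i/, so it voices to [g]. → [hazugegimuizaigi].
/savrasutuu/: /s/ is a voiceless obstruent between vowels /a/ and /u/, so it voices to [z]. /t/ is a voiceless obstruent between vowels /u/ and /u/, so it voices to [d]. → [savrazuduu].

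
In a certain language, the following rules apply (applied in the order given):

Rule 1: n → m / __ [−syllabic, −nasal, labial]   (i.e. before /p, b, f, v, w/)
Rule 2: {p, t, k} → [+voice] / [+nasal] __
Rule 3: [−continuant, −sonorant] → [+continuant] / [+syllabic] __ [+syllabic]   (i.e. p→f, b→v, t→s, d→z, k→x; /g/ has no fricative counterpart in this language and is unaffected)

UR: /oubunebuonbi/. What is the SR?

ouvunevuombi

Rule 1 (nasal place assimilation): /n/ precedes the labial consonant /b/, so it assimilates in place to [m]. /oubunebuonbi/ → oubunebuombi.
Rule 2 (post-nasal voicing): no segment meets the environment; /oubunebuombi/ is unchanged.
Rule 3 (intervocalic spirantization): /b/ is a stop between vowels /u/ and /u/, so it spirantizes to the fricative [v]. /b/ is a stop between vowels /e/ and /u/, so it spirantizes to the fricative [v]. /oubunebuombi/ → ouvunevuombi.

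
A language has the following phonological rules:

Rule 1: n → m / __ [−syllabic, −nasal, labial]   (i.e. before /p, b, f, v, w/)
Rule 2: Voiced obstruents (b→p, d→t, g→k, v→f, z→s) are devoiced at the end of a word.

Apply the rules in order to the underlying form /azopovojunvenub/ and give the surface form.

azopovojumvenup

Rule 1 (nasal place assimilation): /n/ precedes the labial consonant /v/, so it assimilates in place to [m]. /azopovojunvenub/ → azopovojumvenub.
Rule 2 (final devoicing): /b/ is a voiced obstruent in word-final position, so it devoices to [p]. /azopovojumvenub/ → azopovojumvenup.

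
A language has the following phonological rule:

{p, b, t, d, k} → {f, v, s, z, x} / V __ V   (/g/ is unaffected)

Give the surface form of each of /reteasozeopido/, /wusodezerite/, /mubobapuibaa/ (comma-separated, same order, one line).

/reteasozeopido/: /t/ is a stop between vowels /e/ and /e/, so it spirantizes to the fricative [s]. /p/ is a stop between vowels /o/ and /i/, so it spirantizes to the fricative [f]. /d/ is a stop between vowels /i/ and /o/, so it spirantizes to the fricative [z]. → [reseasozeofizo].
/wusodezerite/: /d/ is a stop between vowels /o/ and /e/, so it spirantizes to the fricative [z]. /t/ is a stop between vowels /i/ and /e/, so it spirantizes to the fricative [s]. → [wusozezerise].
/mubobapuibaa/: /b/ is a stop between vowels /u/ and /o/, so it spirantizes to the fricative [v]. /b/ is a stop between vowels /o/ and /a/, so it spirantizes to the fricative [v]. /p/ is a stop between vowels /a/ and /u/, so it spirantizes to the fricative [f]. /b/ is a stop between vowels /i/ and /a/, so it spirantizes to the fricative [v]. → [muvovafuivaa].

reseasozeofizo, wusozezerise, muvovafuivaa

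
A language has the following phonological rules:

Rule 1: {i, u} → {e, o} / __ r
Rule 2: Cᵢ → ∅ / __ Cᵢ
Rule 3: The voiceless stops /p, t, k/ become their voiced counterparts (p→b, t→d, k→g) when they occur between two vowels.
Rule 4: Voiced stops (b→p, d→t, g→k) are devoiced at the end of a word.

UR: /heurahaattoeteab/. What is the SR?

Rule 1 (pre-rhotic lowering): /u/ is a high vowel immediately before /r/, so it lowers to [o]. /heurahaattoeteab/ → heorahaattoeteab.
Rule 2 (degemination): /tt/ is a geminate; the first /t/ deletes. /heorahaattoeteab/ → heorahaatoeteab.
Rule 3 (intervocalic voicing): /t/ is a voiceless stop between vowels /a/ and /o/, so it voices to [d]. /t/ is a voiceless stop between vowels /e/ and /e/, so it voices to [d]. /heorahaatoeteab/ → heorahaadoedeab.
Rule 4 (final devoicing): /b/ is a voiced stop in word-final position, so it devoices to [p]. /heorahaadoedeab/ → heorahaadoedeap.

heorahaadoedeap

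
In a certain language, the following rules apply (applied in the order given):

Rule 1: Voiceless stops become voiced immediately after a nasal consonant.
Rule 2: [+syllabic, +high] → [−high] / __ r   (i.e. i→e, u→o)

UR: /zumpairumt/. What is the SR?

Rule 1 (post-nasal voicing): /p/ is a voiceless stop immediately after the nasal /m/, so it voices to [b]. /t/ is a voiceless stop immediately after the nasal /m/, so it voices to [d]. /zumpairumt/ → zumbairumd.
Rule 2 (pre-rhotic lowering): /i/ is a high vowel immediately before /r/, so it lowers to [e]. /zumbairumd/ → zumbaerumd.

zumbaerumd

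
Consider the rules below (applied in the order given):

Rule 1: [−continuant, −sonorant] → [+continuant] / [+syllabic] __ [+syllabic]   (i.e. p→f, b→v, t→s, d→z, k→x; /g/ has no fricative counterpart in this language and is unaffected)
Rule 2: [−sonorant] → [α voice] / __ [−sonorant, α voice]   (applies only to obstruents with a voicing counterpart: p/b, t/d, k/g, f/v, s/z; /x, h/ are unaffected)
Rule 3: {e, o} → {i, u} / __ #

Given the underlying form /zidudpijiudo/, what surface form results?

Rule 1 (intervocalic spirantization): /d/ is a stop between vowels /i/ and /u/, so it spirantizes to the fricative [z]. /d/ is a stop between vowels /u/ and /o/, so it spirantizes to the fricative [z]. /zidudpijiudo/ → zizudpijiuzo.
Rule 2 (regressive voicing assimilation): /d/ precedes the voiceless obstruent /p/, so it devoices to [t] by assimilation. /zizudpijiuzo/ → zizutpijiuzo.
Rule 3 (final vowel raising): /o/ is a mid vowel in word-final position, so it raises to [u]. /zizutpijiuzo/ → zizutpijiuzu.

zizutpijiuzu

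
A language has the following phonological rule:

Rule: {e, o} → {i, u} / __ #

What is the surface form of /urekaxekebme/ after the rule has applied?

urekaxekebmi

Scanning /urekaxekebme/: /e/ at position 3 is not in the conditioning environment; /e/ at position 7 is not in the conditioning environment; /e/ at position 9 is not in the conditioning environment; /e/ is a mid vowel in word-final position, so it raises to [i].
Result: [urekaxekebmi].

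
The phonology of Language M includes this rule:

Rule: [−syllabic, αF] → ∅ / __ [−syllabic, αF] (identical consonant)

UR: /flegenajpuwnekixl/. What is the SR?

flegenajpuwnekixl

No segment of /flegenajpuwnekixl/ meets the structural description of the rule, so the form surfaces unchanged.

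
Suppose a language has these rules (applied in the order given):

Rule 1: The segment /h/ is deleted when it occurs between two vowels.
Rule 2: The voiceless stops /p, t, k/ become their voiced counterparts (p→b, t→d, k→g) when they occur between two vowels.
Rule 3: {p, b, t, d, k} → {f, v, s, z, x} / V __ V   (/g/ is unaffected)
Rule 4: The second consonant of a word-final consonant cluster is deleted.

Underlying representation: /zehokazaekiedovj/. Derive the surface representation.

zeogazaegiezov

Rule 1 (intervocalic h-deletion): /h/ occurs between vowels /e/ and /o/, so it deletes. /zehokazaekiedovj/ → zeokazaekiedovj.
Rule 2 (intervocalic voicing): /k/ is a voiceless stop between vowels /o/ and /a/, so it voices to [g]. /k/ is a voiceless stop between vowels /e/ and /i/, so it voices to [g]. /zeokazaekiedovj/ → zeogazaegiedovj.
Rule 3 (intervocalic spirantization): /d/ is a stop between vowels /e/ and /o/, so it spirantizes to the fricative [z]. /zeogazaegiedovj/ → zeogazaegiezovj.
Rule 4 (final cluster simplification): /j/ is the second consonant of a word-final cluster /vj/, so it deletes. /zeogazaegiezovj/ → zeogazaegiezov.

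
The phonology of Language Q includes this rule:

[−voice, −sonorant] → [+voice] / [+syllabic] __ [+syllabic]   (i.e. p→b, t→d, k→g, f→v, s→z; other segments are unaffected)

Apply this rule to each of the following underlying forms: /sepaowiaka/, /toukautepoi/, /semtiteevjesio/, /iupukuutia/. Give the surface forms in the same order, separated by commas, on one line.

/sepaowiaka/: /p/ is a voiceless obstruent between vowels /e/ and /a/, so it voices to [b]. /k/ is a voiceless obstruent between vowels /a/ and /a/, so it voices to [g]. → [sebaowiaga].
/toukautepoi/: /k/ is a voiceless obstruent between vowels /u/ and /a/, so it voices to [g]. /t/ is a voiceless obstruent between vowels /u/ and /e/, so it voices to [d]. /p/ is a voiceless obstruent between vowels /e/ and /o/, so it voices to [b]. → [tougaudeboi].
/semtiteevjesio/: /t/ is a voiceless obstruent between vowels /i/ and /e/, so it voices to [d]. /s/ is a voiceless obstruent between vowels /e/ and /i/, so it voices to [z]. → [semtideevjezio].
/iupukuutia/: /p/ is a voiceless obstruent between vowels /u/ and /u/, so it voices to [b]. /k/ is a voiceless obstruent between vowels /u/ and /u/, so it voices to [g]. /t/ is a voiceless obstruent between vowels /u/ and /i/, so it voices to [d]. → [iubuguudia].

sebaowiaga, tougaudeboi, semtideevjezio, iubuguudia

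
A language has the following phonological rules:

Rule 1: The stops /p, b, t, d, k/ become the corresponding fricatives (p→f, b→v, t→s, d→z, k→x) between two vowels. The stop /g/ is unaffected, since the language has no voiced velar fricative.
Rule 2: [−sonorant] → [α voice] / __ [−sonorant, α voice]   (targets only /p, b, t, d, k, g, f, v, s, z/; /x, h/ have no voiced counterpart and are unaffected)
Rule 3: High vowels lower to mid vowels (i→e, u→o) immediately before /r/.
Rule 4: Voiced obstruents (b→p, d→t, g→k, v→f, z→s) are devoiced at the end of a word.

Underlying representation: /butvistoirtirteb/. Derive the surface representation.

Rule 1 (intervocalic spirantization): no segment meets the environment; /butvistoirtirteb/ is unchanged.
Rule 2 (regressive voicing assimilation): /t/ precedes the voiced obstruent /v/, so it voices to [d] by assimilation. /butvistoirtirteb/ → budvistoirtirteb.
Rule 3 (pre-rhotic lowering): /i/ is a high vowel immediately before /r/, so it lowers to [e]. /i/ is a high vowel immediately before /r/, so it lowers to [e]. /budvistoirtirteb/ → budvistoerterteb.
Rule 4 (final devoicing): /b/ is a voiced obstruent in word-final position, so it devoices to [p]. /budvistoerterteb/ → budvistoertertep.

budvistoertertep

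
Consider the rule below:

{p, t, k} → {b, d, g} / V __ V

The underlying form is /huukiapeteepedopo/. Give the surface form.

huugiabedeebedobo

/k/ is a voiceless stop between vowels /u/ and /i/, so it voices to [g].
/p/ is a voiceless stop between vowels /a/ and /e/, so it voices to [b].
/t/ is a voiceless stop between vowels /e/ and /e/, so it voices to [d].
/p/ is a voiceless stop between vowels /e/ and /e/, so it voices to [b].
/p/ is a voiceless stop between vowels /o/ and /o/, so it voices to [b].
Surface form: [huugiabedeebedobo].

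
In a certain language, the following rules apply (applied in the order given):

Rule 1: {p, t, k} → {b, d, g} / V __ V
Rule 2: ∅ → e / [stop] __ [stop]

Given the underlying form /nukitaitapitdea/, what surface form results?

nugidaidabitedea

Rule 1 (intervocalic voicing): /k/ is a voiceless stop between vowels /u/ and /i/, so it voices to [g]. /t/ is a voiceless stop between vowels /i/ and /a/, so it voices to [d]. /t/ is a voiceless stop between vowels /i/ and /a/, so it voices to [d]. /p/ is a voiceless stop between vowels /a/ and /i/, so it voices to [b]. /nukitaitapitdea/ → nugidaidabitdea.
Rule 2 (stop-cluster e-epenthesis): /t/ and /d/ form a stop–stop cluster, so [e] is inserted between them. /nugidaidabitdea/ → nugidaidabitedea.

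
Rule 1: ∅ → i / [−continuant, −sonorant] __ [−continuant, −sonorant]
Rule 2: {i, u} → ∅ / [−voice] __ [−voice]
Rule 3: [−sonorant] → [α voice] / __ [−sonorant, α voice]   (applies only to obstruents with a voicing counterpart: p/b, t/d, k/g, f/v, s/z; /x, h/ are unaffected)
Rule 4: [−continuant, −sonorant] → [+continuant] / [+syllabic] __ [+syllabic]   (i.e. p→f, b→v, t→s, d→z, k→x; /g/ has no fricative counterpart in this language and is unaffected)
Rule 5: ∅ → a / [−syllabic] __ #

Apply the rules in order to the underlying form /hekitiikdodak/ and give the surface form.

hektiixizozaka

Rule 1 (stop-cluster i-epenthesis): /k/ and /d/ form a stop–stop cluster, so [i] is inserted between them. /hekitiikdodak/ → hekitiikidodak.
Rule 2 (high vowel syncope): /i/ is a high vowel flanked by voiceless consonants /k/ and /t/, so it deletes. /hekitiikidodak/ → hektiikidodak.
Rule 3 (regressive voicing assimilation): no segment meets the environment; /hektiikidodak/ is unchanged.
Rule 4 (intervocalic spirantization): /k/ is a stop between vowels /i/ and /i/, so it spirantizes to the fricative [x]. /d/ is a stop between vowels /i/ and /o/, so it spirantizes to the fricative [z]. /d/ is a stop between vowels /o/ and /a/, so it spirantizes to the fricative [z]. /hektiikidodak/ → hektiixizozak.
Rule 5 (final a-epenthesis): the form ends in the consonant /k/, so [a] is inserted word-finally. /hektiixizozak/ → hektiixizozaka.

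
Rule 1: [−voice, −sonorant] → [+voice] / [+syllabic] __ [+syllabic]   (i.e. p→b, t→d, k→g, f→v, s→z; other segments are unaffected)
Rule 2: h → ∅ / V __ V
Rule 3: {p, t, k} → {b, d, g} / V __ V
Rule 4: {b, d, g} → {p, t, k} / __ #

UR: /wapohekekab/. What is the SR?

Rule 1 (intervocalic voicing): /p/ is a voiceless obstruent between vowels /a/ and /o/, so it voices to [b]. /k/ is a voiceless obstruent between vowels /e/ and /e/, so it voices to [g]. /k/ is a voiceless obstruent between vowels /e/ and /a/, so it voices to [g]. /wapohekekab/ → wabohegegab.
Rule 2 (intervocalic h-deletion): /h/ occurs between vowels /o/ and /e/, so it deletes. /wabohegegab/ → waboegegab.
Rule 3 (intervocalic voicing): no segment meets the environment; /waboegegab/ is unchanged.
Rule 4 (final devoicing): /b/ is a voiced stop in word-final position, so it devoices to [p]. /waboegegab/ → waboegegap.

waboegegap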